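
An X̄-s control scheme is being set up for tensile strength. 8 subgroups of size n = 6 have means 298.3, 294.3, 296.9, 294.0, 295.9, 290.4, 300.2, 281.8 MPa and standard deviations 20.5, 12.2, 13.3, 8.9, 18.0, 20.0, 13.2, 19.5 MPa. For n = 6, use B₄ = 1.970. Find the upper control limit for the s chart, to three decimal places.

s̄ = (20.5 + 12.2 + 13.3 + 8.9 + 18.0 + 20.0 + 13.2 + 19.5) / 8 = 15.7000
UCL_s = B₄·s̄ = 1.970 × 15.7000 = 30.9290

30.929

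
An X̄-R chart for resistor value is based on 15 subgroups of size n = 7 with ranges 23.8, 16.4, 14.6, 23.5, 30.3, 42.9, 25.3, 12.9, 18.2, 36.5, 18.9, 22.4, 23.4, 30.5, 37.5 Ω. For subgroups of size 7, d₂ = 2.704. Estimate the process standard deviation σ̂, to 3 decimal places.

9.297

R̄ = (23.8 + 16.4 + 14.6 + 23.5 + 30.3 + 42.9 + 25.3 + 12.9 + 18.2 + 36.5 + 18.9 + 22.4 + 23.4 + 30.5 + 37.5) / 15 = 25.1400
σ̂ = R̄ / d₂ = 25.1400 / 2.704 = 9.2973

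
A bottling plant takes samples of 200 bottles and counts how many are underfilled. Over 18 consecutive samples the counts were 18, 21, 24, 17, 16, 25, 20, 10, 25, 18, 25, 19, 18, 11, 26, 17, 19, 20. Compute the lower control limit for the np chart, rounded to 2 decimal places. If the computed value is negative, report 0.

6.84

p̄ = Σdᵢ / (k·n) = 349 / (18 × 200) = 0.09694
LCL = np̄ − 3·√(np̄(1−p̄)) = 19.3889 − 3 × 4.1844 = 6.8357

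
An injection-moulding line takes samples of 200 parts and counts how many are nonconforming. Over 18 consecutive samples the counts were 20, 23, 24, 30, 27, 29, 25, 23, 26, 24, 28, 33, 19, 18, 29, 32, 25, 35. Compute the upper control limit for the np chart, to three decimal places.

40.405

p̄ = Σdᵢ / (k·n) = 470 / (18 × 200) = 0.13056
UCL = np̄ + 3·√(np̄(1−p̄)) = 26.1111 + 3 × √(26.1111×0.86944) = 26.1111 + 3 × 4.7647 = 40.4051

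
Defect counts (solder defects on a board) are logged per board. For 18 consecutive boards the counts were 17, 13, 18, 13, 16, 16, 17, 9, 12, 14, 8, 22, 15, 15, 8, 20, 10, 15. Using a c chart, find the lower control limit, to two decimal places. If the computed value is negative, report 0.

2.98

c̄ = (17 + 13 + 18 + 13 + 16 + 16 + 17 + 9 + 12 + 14 + 8 + 22 + 15 + 15 + 8 + 20 + 10 + 15) / 18 = 258 / 18 = 14.3333
LCL = c̄ − 3√c̄ = 14.3333 − 3 × 3.7859 = 2.9755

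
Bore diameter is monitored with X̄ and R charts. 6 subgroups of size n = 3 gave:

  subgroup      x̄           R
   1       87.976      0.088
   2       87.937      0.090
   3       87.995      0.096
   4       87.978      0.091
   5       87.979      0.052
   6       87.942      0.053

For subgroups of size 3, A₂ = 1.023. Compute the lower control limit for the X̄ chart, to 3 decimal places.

X̄̄ = (87.976 + 87.937 + 87.995 + 87.978 + 87.979 + 87.942) / 6 = 527.8070 / 6 = 87.9678
R̄ = (0.088 + 0.090 + 0.096 + 0.091 + 0.052 + 0.053) / 6 = 0.4700 / 6 = 0.0783
LCL = X̄̄ − A₂·R̄ = 87.9678 − 1.023 × 0.0783 = 87.8877

87.888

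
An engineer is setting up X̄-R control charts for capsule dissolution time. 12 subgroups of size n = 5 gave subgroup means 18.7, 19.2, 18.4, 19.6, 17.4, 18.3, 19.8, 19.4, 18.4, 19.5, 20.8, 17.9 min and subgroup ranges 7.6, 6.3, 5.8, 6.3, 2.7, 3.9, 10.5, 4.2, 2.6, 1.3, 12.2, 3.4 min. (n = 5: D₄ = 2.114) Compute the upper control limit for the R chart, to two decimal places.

R̄ = (7.6 + 6.3 + 5.8 + 6.3 + 2.7 + 3.9 + 10.5 + 4.2 + 2.6 + 1.3 + 12.2 + 3.4) / 12 = 66.8000 / 12 = 5.5667
UCL_R = D₄·R̄ = 2.114 × 5.5667 = 11.7679

11.77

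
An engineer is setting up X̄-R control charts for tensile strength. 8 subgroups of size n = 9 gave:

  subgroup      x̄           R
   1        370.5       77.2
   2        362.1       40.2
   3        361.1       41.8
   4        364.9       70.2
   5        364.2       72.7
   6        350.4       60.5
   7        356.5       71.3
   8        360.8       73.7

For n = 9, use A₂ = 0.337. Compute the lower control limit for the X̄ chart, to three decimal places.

339.930

X̄̄ = (370.5 + 362.1 + 361.1 + 364.9 + 364.2 + 350.4 + 356.5 + 360.8) / 8 = 2890.5000 / 8 = 361.3125
R̄ = (77.2 + 40.2 + 41.8 + 70.2 + 72.7 + 60.5 + 71.3 + 73.7) / 8 = 507.6000 / 8 = 63.4500
LCL = X̄̄ − A₂·R̄ = 361.3125 − 0.337 × 63.4500 = 339.9298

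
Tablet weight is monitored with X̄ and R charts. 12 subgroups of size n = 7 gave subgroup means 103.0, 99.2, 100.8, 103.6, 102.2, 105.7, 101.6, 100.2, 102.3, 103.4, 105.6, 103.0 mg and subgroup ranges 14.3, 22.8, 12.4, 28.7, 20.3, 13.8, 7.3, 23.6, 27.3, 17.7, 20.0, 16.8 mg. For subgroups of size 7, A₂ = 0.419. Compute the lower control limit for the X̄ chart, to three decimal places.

X̄̄ = (103.0 + 99.2 + 100.8 + 103.6 + 102.2 + 105.7 + 101.6 + 100.2 + 102.3 + 103.4 + 105.6 + 103.0) / 12 = 1230.6000 / 12 = 102.5500
R̄ = (14.3 + 22.8 + 12.4 + 28.7 + 20.3 + 13.8 + 7.3 + 23.6 + 27.3 + 17.7 + 20.0 + 16.8) / 12 = 225.0000 / 12 = 18.7500
LCL = X̄̄ − A₂·R̄ = 102.5500 − 0.419 × 18.7500 = 94.6937

94.694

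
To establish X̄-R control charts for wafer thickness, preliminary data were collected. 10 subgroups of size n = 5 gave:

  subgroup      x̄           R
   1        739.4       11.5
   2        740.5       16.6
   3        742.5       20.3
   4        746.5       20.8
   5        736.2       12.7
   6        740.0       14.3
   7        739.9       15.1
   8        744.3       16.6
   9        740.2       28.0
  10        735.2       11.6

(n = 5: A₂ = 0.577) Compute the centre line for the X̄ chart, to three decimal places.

740.470

X̄̄ = (739.4 + 740.5 + 742.5 + 746.5 + 736.2 + 740.0 + 739.9 + 744.3 + 740.2 + 735.2) / 10 = 7404.7000 / 10 = 740.4700
CL = X̄̄ = 740.4700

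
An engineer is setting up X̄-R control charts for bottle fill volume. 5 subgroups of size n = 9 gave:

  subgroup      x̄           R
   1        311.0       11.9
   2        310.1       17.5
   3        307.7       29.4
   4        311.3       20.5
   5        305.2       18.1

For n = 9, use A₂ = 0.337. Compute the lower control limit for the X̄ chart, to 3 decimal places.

X̄̄ = (311.0 + 310.1 + 307.7 + 311.3 + 305.2) / 5 = 1545.3000 / 5 = 309.0600
R̄ = (11.9 + 17.5 + 29.4 + 20.5 + 18.1) / 5 = 97.4000 / 5 = 19.4800
LCL = X̄̄ − A₂·R̄ = 309.0600 − 0.337 × 19.4800 = 302.4952

302.495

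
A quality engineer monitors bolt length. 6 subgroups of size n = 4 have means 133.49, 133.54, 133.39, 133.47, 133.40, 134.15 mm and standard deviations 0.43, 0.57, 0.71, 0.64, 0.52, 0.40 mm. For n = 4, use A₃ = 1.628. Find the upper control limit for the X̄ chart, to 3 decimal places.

X̄̄ = (133.49 + 133.54 + 133.39 + 133.47 + 133.40 + 134.15) / 6 = 133.5733
s̄ = (0.43 + 0.57 + 0.71 + 0.64 + 0.52 + 0.40) / 6 = 0.5450
UCL = X̄̄ + A₃·s̄ = 133.5733 + 1.628 × 0.5450 = 134.4606

134.461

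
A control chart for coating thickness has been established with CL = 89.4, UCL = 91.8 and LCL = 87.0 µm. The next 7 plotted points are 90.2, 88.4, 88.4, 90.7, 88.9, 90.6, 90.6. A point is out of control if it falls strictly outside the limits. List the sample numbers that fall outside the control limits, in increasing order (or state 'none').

none

All 7 points lie within [87.0, 91.8].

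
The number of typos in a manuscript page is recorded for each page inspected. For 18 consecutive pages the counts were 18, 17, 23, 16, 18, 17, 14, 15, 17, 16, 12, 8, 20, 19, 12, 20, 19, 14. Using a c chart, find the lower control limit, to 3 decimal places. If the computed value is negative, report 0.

4.244

c̄ = (18 + 17 + 23 + 16 + 18 + 17 + 14 + 15 + 17 + 16 + 12 + 8 + 20 + 19 + 12 + 20 + 19 + 14) / 18 = 295 / 18 = 16.3889
LCL = c̄ − 3√c̄ = 16.3889 − 3 × 4.0483 = 4.2439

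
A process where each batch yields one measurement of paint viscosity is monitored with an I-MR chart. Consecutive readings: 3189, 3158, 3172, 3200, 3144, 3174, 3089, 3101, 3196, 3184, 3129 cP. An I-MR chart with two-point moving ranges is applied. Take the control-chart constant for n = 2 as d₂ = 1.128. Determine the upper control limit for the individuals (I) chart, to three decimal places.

3268.988

X̄ = (3189 + 3158 + 3172 + 3200 + 3144 + 3174 + 3089 + 3101 + 3196 + 3184 + 3129) / 11 = 3157.8182
Moving ranges: 31, 14, 28, 56, 30, 85, 12, 95, 12, 55; M̄R̄ = 418.0000 / 10 = 41.8000
UCL = X̄ + 3·M̄R̄/d₂ = 3157.8182 + 3 × 41.8000 / 1.128 = 3268.9884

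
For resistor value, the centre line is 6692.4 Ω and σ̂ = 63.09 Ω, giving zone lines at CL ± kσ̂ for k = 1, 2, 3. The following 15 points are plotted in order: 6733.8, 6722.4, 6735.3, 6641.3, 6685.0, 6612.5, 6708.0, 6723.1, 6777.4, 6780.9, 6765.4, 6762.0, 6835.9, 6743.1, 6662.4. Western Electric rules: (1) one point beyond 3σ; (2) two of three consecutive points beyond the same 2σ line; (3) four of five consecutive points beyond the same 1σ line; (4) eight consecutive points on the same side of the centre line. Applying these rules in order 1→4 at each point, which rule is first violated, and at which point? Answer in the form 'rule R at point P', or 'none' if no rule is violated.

Zone of each point (C = within 1σ̂, B = 1σ̂–2σ̂, A = 2σ̂–3σ̂, * = beyond 3σ̂; sign = side of CL): 1:+C, 2:+C, 3:+C, 4:-C, 5:-C, 6:-B, 7:+C, 8:+C, 9:+B, 10:+B, 11:+B, 12:+B, 13:+A, 14:+C, 15:-C
Rule 3 (four of five consecutive points beyond the same 1σ limit) is satisfied at point 12.

rule 3 at point 12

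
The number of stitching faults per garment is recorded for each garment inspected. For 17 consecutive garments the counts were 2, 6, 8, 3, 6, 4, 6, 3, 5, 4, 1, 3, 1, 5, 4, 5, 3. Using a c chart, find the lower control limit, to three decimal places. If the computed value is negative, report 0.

c̄ = (2 + 6 + 8 + 3 + 6 + 4 + 6 + 3 + 5 + 4 + 1 + 3 + 1 + 5 + 4 + 5 + 3) / 17 = 69 / 17 = 4.0588
LCL = c̄ − 3√c̄ = 4.0588 − 3 × 2.0147 = -1.9851 → 0 (cannot be negative)

0.000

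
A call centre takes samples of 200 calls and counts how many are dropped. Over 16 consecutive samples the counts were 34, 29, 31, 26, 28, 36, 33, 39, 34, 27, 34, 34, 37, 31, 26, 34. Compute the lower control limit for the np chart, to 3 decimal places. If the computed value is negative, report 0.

16.496

p̄ = Σdᵢ / (k·n) = 513 / (16 × 200) = 0.16031
LCL = np̄ − 3·√(np̄(1−p̄)) = 32.0625 − 3 × 5.1887 = 16.4964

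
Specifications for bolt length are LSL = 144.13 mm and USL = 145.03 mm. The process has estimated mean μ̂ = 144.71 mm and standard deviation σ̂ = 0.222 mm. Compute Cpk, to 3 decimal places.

0.480

Cpu = (USL − μ̂) / (3σ̂) = (145.03 − 144.71) / (3 × 0.222) = 0.4805; Cpl = (μ̂ − LSL) / (3σ̂) = (144.71 − 144.13) / (3 × 0.222) = 0.8709; Cpk = min(Cpu, Cpl) = 0.4805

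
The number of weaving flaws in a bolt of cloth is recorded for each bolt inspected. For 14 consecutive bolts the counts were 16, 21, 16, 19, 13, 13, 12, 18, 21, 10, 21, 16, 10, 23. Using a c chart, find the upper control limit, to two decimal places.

c̄ = (16 + 21 + 16 + 19 + 13 + 13 + 12 + 18 + 21 + 10 + 21 + 16 + 10 + 23) / 14 = 229 / 14 = 16.3571
UCL = c̄ + 3√c̄ = 16.3571 + 3 × √16.3571 = 16.3571 + 3 × 4.0444 = 28.4903

28.49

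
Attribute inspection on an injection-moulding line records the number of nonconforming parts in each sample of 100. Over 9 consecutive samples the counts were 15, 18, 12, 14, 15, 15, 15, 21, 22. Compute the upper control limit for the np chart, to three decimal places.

27.423

p̄ = Σdᵢ / (k·n) = 147 / (9 × 100) = 0.16333
UCL = np̄ + 3·√(np̄(1−p̄)) = 16.3333 + 3 × √(16.3333×0.83667) = 16.3333 + 3 × 3.6967 = 27.4234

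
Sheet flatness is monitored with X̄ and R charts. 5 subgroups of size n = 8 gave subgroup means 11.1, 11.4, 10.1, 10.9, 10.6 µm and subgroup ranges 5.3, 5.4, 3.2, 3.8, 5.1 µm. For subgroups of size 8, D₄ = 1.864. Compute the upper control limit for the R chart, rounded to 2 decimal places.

8.50

R̄ = (5.3 + 5.4 + 3.2 + 3.8 + 5.1) / 5 = 22.8000 / 5 = 4.5600
UCL_R = D₄·R̄ = 1.864 × 4.5600 = 8.4998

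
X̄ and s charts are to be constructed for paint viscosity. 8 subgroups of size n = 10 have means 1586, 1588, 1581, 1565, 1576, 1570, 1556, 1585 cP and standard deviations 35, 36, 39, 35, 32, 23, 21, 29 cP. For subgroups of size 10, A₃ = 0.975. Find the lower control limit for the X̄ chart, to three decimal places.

X̄̄ = (1586 + 1588 + 1581 + 1565 + 1576 + 1570 + 1556 + 1585) / 8 = 1575.8750
s̄ = (35 + 36 + 39 + 35 + 32 + 23 + 21 + 29) / 8 = 31.2500
LCL = X̄̄ − A₃·s̄ = 1575.8750 − 0.975 × 31.2500 = 1545.4062

1545.406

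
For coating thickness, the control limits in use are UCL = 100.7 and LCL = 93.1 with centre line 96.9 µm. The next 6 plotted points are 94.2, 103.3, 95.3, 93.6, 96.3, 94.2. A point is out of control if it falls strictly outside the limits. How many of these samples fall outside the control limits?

1

Compare each point to [93.1, 100.7]: sample 2 = 103.3 > UCL.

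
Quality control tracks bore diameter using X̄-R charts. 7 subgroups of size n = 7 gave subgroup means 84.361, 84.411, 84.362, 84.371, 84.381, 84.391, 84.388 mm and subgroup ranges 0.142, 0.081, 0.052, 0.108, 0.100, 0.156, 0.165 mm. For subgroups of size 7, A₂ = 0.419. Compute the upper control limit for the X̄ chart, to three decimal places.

84.429

X̄̄ = (84.361 + 84.411 + 84.362 + 84.371 + 84.381 + 84.391 + 84.388) / 7 = 590.6650 / 7 = 84.3807
R̄ = (0.142 + 0.081 + 0.052 + 0.108 + 0.100 + 0.156 + 0.165) / 7 = 0.8040 / 7 = 0.1149
UCL = X̄̄ + A₂·R̄ = 84.3807 + 0.419 × 0.1149 = 84.4288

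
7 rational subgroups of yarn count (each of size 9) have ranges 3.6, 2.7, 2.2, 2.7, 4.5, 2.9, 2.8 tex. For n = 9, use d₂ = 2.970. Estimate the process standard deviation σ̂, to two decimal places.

1.03

R̄ = (3.6 + 2.7 + 2.2 + 2.7 + 4.5 + 2.9 + 2.8) / 7 = 3.0571
σ̂ = R̄ / d₂ = 3.0571 / 2.970 = 1.0293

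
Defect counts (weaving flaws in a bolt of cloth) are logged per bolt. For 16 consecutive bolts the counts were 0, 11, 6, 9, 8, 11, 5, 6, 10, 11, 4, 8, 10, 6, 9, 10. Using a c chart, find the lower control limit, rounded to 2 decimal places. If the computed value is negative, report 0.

c̄ = (0 + 11 + 6 + 9 + 8 + 11 + 5 + 6 + 10 + 11 + 4 + 8 + 10 + 6 + 9 + 10) / 16 = 124 / 16 = 7.7500
LCL = c̄ − 3√c̄ = 7.7500 − 3 × 2.7839 = -0.6016 → 0 (cannot be negative)

0.00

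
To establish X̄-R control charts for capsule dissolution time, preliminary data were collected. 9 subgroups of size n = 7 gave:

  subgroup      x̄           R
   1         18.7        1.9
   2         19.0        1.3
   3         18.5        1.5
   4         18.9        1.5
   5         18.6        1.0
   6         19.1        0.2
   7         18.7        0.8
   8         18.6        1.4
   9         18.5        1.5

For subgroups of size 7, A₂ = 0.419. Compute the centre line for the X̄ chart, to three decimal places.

X̄̄ = (18.7 + 19.0 + 18.5 + 18.9 + 18.6 + 19.1 + 18.7 + 18.6 + 18.5) / 9 = 168.6000 / 9 = 18.7333
CL = X̄̄ = 18.7333

18.733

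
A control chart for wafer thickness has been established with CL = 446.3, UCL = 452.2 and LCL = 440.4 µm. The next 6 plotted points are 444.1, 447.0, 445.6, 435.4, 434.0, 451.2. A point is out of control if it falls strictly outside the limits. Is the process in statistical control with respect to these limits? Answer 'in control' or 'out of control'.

Compare each point to [440.4, 452.2]: sample 4 = 435.4 < LCL; sample 5 = 434.0 < LCL.

out of control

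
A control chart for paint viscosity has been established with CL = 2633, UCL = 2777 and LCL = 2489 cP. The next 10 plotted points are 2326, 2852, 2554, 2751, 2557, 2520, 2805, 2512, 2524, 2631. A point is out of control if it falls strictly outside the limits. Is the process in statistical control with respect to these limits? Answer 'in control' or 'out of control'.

out of control

Compare each point to [2489, 2777]: sample 1 = 2326 < LCL; sample 2 = 2852 > UCL; sample 7 = 2805 > UCL.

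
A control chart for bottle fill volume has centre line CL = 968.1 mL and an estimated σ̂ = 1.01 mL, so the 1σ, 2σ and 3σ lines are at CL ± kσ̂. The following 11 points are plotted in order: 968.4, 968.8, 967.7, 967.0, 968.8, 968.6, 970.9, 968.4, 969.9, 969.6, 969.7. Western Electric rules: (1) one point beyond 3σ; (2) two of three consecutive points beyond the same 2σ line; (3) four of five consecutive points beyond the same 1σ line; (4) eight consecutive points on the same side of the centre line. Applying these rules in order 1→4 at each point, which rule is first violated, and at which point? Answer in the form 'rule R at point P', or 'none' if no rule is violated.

rule 3 at point 11

Zone of each point (C = within 1σ̂, B = 1σ̂–2σ̂, A = 2σ̂–3σ̂, * = beyond 3σ̂; sign = side of CL): 1:+C, 2:+C, 3:-C, 4:-B, 5:+C, 6:+C, 7:+A, 8:+C, 9:+B, 10:+B, 11:+B
Rule 3 (four of five consecutive points beyond the same 1σ limit) is satisfied at point 11.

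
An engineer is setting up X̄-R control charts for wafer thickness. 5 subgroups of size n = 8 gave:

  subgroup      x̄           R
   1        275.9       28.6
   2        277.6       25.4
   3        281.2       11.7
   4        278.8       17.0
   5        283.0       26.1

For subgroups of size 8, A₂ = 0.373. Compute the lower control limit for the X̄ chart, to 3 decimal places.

X̄̄ = (275.9 + 277.6 + 281.2 + 278.8 + 283.0) / 5 = 1396.5000 / 5 = 279.3000
R̄ = (28.6 + 25.4 + 11.7 + 17.0 + 26.1) / 5 = 108.8000 / 5 = 21.7600
LCL = X̄̄ − A₂·R̄ = 279.3000 − 0.373 × 21.7600 = 271.1835

271.184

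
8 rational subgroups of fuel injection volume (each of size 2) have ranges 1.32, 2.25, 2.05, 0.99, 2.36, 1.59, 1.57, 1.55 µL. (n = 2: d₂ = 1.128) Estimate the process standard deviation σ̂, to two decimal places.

1.52

R̄ = (1.32 + 2.25 + 2.05 + 0.99 + 2.36 + 1.59 + 1.57 + 1.55) / 8 = 1.7100
σ̂ = R̄ / d₂ = 1.7100 / 1.128 = 1.5160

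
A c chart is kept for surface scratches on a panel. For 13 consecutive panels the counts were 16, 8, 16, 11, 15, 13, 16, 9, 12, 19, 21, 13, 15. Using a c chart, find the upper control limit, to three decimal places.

25.440

c̄ = (16 + 8 + 16 + 11 + 15 + 13 + 16 + 9 + 12 + 19 + 21 + 13 + 15) / 13 = 184 / 13 = 14.1538
UCL = c̄ + 3√c̄ = 14.1538 + 3 × √14.1538 = 14.1538 + 3 × 3.7622 = 25.4403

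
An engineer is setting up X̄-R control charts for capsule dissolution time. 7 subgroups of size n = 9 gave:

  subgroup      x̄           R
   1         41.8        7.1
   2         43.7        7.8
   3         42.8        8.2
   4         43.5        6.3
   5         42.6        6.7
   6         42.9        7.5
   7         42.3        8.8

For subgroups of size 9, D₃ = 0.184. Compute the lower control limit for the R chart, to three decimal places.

R̄ = (7.1 + 7.8 + 8.2 + 6.3 + 6.7 + 7.5 + 8.8) / 7 = 52.4000 / 7 = 7.4857
LCL_R = D₃·R̄ = 0.184 × 7.4857 = 1.3774

1.377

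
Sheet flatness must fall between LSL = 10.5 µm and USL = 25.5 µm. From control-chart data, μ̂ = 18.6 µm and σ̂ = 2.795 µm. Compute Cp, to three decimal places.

Cp = (USL − LSL) / (6σ̂) = (25.5 − 10.5) / (6 × 2.795) = 15.0000 / 16.7700 = 0.8945

0.894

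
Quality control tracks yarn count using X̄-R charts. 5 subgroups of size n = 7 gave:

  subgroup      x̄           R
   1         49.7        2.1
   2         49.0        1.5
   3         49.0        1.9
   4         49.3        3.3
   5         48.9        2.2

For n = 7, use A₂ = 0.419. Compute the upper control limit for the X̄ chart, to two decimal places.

X̄̄ = (49.7 + 49.0 + 49.0 + 49.3 + 48.9) / 5 = 245.9000 / 5 = 49.1800
R̄ = (2.1 + 1.5 + 1.9 + 3.3 + 2.2) / 5 = 11.0000 / 5 = 2.2000
UCL = X̄̄ + A₂·R̄ = 49.1800 + 0.419 × 2.2000 = 50.1018

50.10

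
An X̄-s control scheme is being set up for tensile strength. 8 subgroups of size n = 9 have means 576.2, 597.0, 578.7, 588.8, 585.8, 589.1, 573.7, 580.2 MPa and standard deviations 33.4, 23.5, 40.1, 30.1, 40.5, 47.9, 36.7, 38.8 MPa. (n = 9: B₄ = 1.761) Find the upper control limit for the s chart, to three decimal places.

s̄ = (33.4 + 23.5 + 40.1 + 30.1 + 40.5 + 47.9 + 36.7 + 38.8) / 8 = 36.3750
UCL_s = B₄·s̄ = 1.761 × 36.3750 = 64.0564

64.056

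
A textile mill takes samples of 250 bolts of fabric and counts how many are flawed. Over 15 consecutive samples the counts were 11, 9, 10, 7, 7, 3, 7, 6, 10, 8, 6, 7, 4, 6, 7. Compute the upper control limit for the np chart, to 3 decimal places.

15.133

p̄ = Σdᵢ / (k·n) = 108 / (15 × 250) = 0.02880
UCL = np̄ + 3·√(np̄(1−p̄)) = 7.2000 + 3 × √(7.2000×0.97120) = 7.2000 + 3 × 2.6444 = 15.1331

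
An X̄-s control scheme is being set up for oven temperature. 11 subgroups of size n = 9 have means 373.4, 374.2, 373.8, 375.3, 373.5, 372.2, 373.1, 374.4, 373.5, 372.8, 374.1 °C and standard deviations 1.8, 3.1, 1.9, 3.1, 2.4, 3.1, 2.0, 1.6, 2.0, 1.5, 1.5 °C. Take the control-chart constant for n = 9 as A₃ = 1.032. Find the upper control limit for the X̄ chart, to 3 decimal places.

375.915

X̄̄ = (373.4 + 374.2 + 373.8 + 375.3 + 373.5 + 372.2 + 373.1 + 374.4 + 373.5 + 372.8 + 374.1) / 11 = 373.6636
s̄ = (1.8 + 3.1 + 1.9 + 3.1 + 2.4 + 3.1 + 2.0 + 1.6 + 2.0 + 1.5 + 1.5) / 11 = 2.1818
UCL = X̄̄ + A₃·s̄ = 373.6636 + 1.032 × 2.1818 = 375.9153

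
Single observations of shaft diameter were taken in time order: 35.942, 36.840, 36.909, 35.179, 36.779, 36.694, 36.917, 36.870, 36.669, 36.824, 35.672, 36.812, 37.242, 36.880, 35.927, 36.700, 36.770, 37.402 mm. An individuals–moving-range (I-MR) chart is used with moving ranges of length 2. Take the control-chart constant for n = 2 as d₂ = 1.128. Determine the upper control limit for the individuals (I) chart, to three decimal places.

38.258

X̄ = (35.942 + 36.840 + 36.909 + 35.179 + 36.779 + 36.694 + 36.917 + 36.870 + 36.669 + 36.824 + 35.672 + 36.812 + 37.242 + 36.880 + 35.927 + 36.700 + 36.770 + 37.402) / 18 = 36.6127
Moving ranges: 0.898, 0.069, 1.730, 1.600, 0.085, 0.223, 0.047, 0.201, 0.155, 1.152, 1.140, 0.430, 0.362, 0.953, 0.773, 0.070, 0.632; M̄R̄ = 10.5200 / 17 = 0.6188
UCL = X̄ + 3·M̄R̄/d₂ = 36.6127 + 3 × 0.6188 / 1.128 = 38.2585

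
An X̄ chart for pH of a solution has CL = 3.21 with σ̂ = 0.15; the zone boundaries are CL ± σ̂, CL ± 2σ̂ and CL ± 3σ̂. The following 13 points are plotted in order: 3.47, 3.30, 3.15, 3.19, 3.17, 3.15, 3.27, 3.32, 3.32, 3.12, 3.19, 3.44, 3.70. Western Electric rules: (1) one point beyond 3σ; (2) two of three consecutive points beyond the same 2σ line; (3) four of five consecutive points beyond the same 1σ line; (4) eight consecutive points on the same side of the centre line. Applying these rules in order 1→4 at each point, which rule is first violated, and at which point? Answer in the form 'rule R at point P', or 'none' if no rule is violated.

Zone of each point (C = within 1σ̂, B = 1σ̂–2σ̂, A = 2σ̂–3σ̂, * = beyond 3σ̂; sign = side of CL): 1:+B, 2:+C, 3:-C, 4:-C, 5:-C, 6:-C, 7:+C, 8:+C, 9:+C, 10:-C, 11:-C, 12:+B, 13:+*
Rule 1 (one point beyond the 3σ limits) is satisfied at point 13.

rule 1 at point 13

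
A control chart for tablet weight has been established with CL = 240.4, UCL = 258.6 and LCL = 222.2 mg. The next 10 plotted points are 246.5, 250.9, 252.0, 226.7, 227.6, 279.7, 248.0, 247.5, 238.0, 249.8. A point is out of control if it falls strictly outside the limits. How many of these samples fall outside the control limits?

Compare each point to [222.2, 258.6]: sample 6 = 279.7 > UCL.

1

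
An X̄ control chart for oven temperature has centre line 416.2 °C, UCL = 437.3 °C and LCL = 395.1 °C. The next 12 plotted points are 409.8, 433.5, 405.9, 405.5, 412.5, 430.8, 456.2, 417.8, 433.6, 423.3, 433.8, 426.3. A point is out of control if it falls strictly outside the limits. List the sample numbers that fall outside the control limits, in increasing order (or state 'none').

7

Compare each point to [395.1, 437.3]: sample 7 = 456.2 > UCL.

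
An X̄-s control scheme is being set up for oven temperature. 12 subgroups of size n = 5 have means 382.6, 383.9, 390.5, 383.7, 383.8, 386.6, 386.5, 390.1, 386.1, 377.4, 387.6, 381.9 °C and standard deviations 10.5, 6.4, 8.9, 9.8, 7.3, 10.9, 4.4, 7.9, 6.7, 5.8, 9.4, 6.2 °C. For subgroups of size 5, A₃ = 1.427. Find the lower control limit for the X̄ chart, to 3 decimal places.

373.856

X̄̄ = (382.6 + 383.9 + 390.5 + 383.7 + 383.8 + 386.6 + 386.5 + 390.1 + 386.1 + 377.4 + 387.6 + 381.9) / 12 = 385.0583
s̄ = (10.5 + 6.4 + 8.9 + 9.8 + 7.3 + 10.9 + 4.4 + 7.9 + 6.7 + 5.8 + 9.4 + 6.2) / 12 = 7.8500
LCL = X̄̄ − A₃·s̄ = 385.0583 − 1.427 × 7.8500 = 373.8564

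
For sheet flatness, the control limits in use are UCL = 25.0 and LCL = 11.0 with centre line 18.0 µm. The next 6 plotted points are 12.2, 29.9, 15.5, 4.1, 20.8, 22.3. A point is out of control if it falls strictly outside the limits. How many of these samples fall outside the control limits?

Compare each point to [11.0, 25.0]: sample 2 = 29.9 > UCL; sample 4 = 4.1 < LCL.

2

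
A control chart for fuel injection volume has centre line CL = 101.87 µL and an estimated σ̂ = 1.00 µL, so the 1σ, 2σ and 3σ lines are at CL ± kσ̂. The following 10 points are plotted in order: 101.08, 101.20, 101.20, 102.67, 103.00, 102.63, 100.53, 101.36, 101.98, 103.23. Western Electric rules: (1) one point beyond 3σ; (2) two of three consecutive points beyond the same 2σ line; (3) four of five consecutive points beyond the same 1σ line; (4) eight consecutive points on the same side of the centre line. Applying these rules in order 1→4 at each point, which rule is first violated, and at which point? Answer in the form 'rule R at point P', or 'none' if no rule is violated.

Zone of each point (C = within 1σ̂, B = 1σ̂–2σ̂, A = 2σ̂–3σ̂, * = beyond 3σ̂; sign = side of CL): 1:-C, 2:-C, 3:-C, 4:+C, 5:+B, 6:+C, 7:-B, 8:-C, 9:+C, 10:+B
No rule fires across all 10 points.

none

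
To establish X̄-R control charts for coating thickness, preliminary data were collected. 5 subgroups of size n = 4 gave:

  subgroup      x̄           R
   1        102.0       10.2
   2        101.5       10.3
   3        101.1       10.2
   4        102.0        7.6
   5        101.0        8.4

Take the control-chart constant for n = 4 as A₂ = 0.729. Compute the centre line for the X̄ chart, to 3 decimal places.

X̄̄ = (102.0 + 101.5 + 101.1 + 102.0 + 101.0) / 5 = 507.6000 / 5 = 101.5200
CL = X̄̄ = 101.5200

101.520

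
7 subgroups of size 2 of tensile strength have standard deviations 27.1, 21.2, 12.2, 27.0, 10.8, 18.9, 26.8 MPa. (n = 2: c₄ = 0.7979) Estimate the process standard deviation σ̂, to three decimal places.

25.782

s̄ = (27.1 + 21.2 + 12.2 + 27.0 + 10.8 + 18.9 + 26.8) / 7 = 20.5714
σ̂ = s̄ / c₄ = 20.5714 / 0.7979 = 25.7820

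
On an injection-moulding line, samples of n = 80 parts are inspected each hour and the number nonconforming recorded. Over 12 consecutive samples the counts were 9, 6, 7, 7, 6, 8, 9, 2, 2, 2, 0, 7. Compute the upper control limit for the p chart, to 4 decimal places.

0.1520

p̄ = Σdᵢ / (k·n) = 65 / (12 × 80) = 0.06771
UCL = p̄ + 3·√(p̄(1−p̄)/n) = 0.06771 + 3 × √(0.06771×0.93229/80) = 0.06771 + 3 × 0.02809 = 0.15198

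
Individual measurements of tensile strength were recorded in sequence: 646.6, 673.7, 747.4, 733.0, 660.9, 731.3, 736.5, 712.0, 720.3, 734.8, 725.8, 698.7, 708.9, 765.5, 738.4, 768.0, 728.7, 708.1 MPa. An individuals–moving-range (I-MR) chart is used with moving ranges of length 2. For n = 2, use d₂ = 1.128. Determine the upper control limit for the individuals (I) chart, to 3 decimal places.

801.680

X̄ = (646.6 + 673.7 + 747.4 + 733.0 + 660.9 + 731.3 + 736.5 + 712.0 + 720.3 + 734.8 + 725.8 + 698.7 + 708.9 + 765.5 + 738.4 + 768.0 + 728.7 + 708.1) / 18 = 718.8111
Moving ranges: 27.1, 73.7, 14.4, 72.1, 70.4, 5.2, 24.5, 8.3, 14.5, 9.0, 27.1, 10.2, 56.6, 27.1, 29.6, 39.3, 20.6; M̄R̄ = 529.7000 / 17 = 31.1588
UCL = X̄ + 3·M̄R̄/d₂ = 718.8111 + 3 × 31.1588 / 1.128 = 801.6803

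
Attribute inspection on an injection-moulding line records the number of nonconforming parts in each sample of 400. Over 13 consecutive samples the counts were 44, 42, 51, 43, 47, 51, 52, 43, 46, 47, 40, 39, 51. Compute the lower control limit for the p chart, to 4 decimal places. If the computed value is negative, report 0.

0.0668

p̄ = Σdᵢ / (k·n) = 596 / (13 × 400) = 0.11462
LCL = p̄ − 3·√(p̄(1−p̄)/n) = 0.11462 − 3 × 0.01593 = 0.06683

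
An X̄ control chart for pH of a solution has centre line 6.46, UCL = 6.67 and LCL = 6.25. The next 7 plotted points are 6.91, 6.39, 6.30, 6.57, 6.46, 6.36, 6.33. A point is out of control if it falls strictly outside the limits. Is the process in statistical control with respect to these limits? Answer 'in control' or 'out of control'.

Compare each point to [6.25, 6.67]: sample 1 = 6.91 > UCL.

out of control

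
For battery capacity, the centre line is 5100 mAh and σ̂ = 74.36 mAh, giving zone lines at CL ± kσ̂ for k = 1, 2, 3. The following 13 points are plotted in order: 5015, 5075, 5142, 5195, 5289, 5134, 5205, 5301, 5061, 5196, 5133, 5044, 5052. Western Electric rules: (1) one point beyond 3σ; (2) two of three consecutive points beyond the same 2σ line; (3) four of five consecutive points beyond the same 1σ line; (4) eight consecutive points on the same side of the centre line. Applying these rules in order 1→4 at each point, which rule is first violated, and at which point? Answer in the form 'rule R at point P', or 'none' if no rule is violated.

rule 3 at point 8

Zone of each point (C = within 1σ̂, B = 1σ̂–2σ̂, A = 2σ̂–3σ̂, * = beyond 3σ̂; sign = side of CL): 1:-B, 2:-C, 3:+C, 4:+B, 5:+A, 6:+C, 7:+B, 8:+A, 9:-C, 10:+B, 11:+C, 12:-C, 13:-C
Rule 3 (four of five consecutive points beyond the same 1σ limit) is satisfied at point 8.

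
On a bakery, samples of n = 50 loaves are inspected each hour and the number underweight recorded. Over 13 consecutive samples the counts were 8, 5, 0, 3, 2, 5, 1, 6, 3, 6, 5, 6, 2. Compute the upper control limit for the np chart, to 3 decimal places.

p̄ = Σdᵢ / (k·n) = 52 / (13 × 50) = 0.08000
UCL = np̄ + 3·√(np̄(1−p̄)) = 4.0000 + 3 × √(4.0000×0.92000) = 4.0000 + 3 × 1.9183 = 9.7550

9.755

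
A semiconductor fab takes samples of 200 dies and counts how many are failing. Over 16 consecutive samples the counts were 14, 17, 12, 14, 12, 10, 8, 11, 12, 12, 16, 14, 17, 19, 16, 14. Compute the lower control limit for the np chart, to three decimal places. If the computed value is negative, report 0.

p̄ = Σdᵢ / (k·n) = 218 / (16 × 200) = 0.06813
LCL = np̄ − 3·√(np̄(1−p̄)) = 13.6250 − 3 × 3.5633 = 2.9352

2.935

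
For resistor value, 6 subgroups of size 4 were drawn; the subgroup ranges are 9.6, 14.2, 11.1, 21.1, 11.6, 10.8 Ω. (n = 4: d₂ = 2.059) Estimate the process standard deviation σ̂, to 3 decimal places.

R̄ = (9.6 + 14.2 + 11.1 + 21.1 + 11.6 + 10.8) / 6 = 13.0667
σ̂ = R̄ / d₂ = 13.0667 / 2.059 = 6.3461

6.346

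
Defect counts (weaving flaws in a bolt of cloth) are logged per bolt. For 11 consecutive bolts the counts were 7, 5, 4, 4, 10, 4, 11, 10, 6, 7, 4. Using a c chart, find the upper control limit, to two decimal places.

14.22

c̄ = (7 + 5 + 4 + 4 + 10 + 4 + 11 + 10 + 6 + 7 + 4) / 11 = 72 / 11 = 6.5455
UCL = c̄ + 3√c̄ = 6.5455 + 3 × √6.5455 = 6.5455 + 3 × 2.5584 = 14.2207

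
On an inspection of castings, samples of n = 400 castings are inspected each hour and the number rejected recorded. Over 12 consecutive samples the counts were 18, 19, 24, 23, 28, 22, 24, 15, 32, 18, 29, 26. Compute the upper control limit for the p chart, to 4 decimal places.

p̄ = Σdᵢ / (k·n) = 278 / (12 × 400) = 0.05792
UCL = p̄ + 3·√(p̄(1−p̄)/n) = 0.05792 + 3 × √(0.05792×0.94208/400) = 0.05792 + 3 × 0.01168 = 0.09295

0.0930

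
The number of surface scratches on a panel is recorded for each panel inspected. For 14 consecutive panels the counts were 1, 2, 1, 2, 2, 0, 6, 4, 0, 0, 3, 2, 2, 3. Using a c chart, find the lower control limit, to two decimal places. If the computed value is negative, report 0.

0.00

c̄ = (1 + 2 + 1 + 2 + 2 + 0 + 6 + 4 + 0 + 0 + 3 + 2 + 2 + 3) / 14 = 28 / 14 = 2.0000
LCL = c̄ − 3√c̄ = 2.0000 − 3 × 1.4142 = -2.2426 → 0 (cannot be negative)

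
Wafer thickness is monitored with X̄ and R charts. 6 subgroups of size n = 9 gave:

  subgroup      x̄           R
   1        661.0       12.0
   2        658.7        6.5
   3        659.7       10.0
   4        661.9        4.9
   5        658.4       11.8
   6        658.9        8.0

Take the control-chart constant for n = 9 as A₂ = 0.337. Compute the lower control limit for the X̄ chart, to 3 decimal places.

X̄̄ = (661.0 + 658.7 + 659.7 + 661.9 + 658.4 + 658.9) / 6 = 3958.6000 / 6 = 659.7667
R̄ = (12.0 + 6.5 + 10.0 + 4.9 + 11.8 + 8.0) / 6 = 53.2000 / 6 = 8.8667
LCL = X̄̄ − A₂·R̄ = 659.7667 − 0.337 × 8.8667 = 656.7786

656.779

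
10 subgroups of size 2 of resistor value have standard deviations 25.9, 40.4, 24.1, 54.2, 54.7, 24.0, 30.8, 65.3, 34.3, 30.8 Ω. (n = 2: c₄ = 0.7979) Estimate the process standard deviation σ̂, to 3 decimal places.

s̄ = (25.9 + 40.4 + 24.1 + 54.2 + 54.7 + 24.0 + 30.8 + 65.3 + 34.3 + 30.8) / 10 = 38.4500
σ̂ = s̄ / c₄ = 38.4500 / 0.7979 = 48.1890

48.189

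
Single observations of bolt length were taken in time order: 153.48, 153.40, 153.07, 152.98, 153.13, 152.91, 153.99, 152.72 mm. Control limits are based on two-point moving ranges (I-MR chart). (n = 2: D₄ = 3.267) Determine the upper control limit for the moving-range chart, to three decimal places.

1.503

Moving ranges: 0.08, 0.33, 0.09, 0.15, 0.22, 1.08, 1.27; M̄R̄ = 3.2200 / 7 = 0.4600
UCL_MR = D₄·M̄R̄ = 3.267 × 0.4600 = 1.5028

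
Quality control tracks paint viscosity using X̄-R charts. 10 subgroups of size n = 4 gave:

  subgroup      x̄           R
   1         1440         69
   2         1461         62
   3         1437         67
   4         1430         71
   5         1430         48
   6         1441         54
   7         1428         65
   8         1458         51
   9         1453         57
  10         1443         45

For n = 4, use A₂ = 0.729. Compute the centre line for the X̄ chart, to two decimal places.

X̄̄ = (1440 + 1461 + 1437 + 1430 + 1430 + 1441 + 1428 + 1458 + 1453 + 1443) / 10 = 14421.0000 / 10 = 1442.1000
CL = X̄̄ = 1442.1000

1442.10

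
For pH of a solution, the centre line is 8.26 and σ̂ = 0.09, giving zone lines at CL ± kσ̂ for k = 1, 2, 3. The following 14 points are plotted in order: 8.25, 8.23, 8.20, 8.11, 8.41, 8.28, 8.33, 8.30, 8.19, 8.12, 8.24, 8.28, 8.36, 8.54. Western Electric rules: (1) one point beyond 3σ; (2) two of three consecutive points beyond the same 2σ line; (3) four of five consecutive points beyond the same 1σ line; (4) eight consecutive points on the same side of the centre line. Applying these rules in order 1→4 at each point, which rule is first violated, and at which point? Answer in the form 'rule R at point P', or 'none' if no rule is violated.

rule 1 at point 14

Zone of each point (C = within 1σ̂, B = 1σ̂–2σ̂, A = 2σ̂–3σ̂, * = beyond 3σ̂; sign = side of CL): 1:-C, 2:-C, 3:-C, 4:-B, 5:+B, 6:+C, 7:+C, 8:+C, 9:-C, 10:-B, 11:-C, 12:+C, 13:+B, 14:+*
Rule 1 (one point beyond the 3σ limits) is satisfied at point 14.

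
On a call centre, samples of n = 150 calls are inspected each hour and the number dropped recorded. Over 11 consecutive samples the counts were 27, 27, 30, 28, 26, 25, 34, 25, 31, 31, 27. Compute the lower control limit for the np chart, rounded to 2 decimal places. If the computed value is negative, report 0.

p̄ = Σdᵢ / (k·n) = 311 / (11 × 150) = 0.18848
LCL = np̄ − 3·√(np̄(1−p̄)) = 28.2727 − 3 × 4.7900 = 13.9028

13.90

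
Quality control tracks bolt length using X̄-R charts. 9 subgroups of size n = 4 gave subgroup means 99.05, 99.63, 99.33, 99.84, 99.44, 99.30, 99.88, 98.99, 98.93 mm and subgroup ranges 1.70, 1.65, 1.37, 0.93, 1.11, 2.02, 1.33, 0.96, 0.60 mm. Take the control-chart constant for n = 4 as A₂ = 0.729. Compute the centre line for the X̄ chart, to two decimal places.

X̄̄ = (99.05 + 99.63 + 99.33 + 99.84 + 99.44 + 99.30 + 99.88 + 98.99 + 98.93) / 9 = 894.3900 / 9 = 99.3767
CL = X̄̄ = 99.3767

99.38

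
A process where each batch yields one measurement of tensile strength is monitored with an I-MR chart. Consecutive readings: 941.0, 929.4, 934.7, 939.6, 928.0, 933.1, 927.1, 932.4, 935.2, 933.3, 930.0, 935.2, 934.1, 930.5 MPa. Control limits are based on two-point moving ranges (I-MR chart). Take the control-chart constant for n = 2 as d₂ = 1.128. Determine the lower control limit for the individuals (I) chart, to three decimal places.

X̄ = (941.0 + 929.4 + 934.7 + 939.6 + 928.0 + 933.1 + 927.1 + 932.4 + 935.2 + 933.3 + 930.0 + 935.2 + 934.1 + 930.5) / 14 = 933.1143
Moving ranges: 11.6, 5.3, 4.9, 11.6, 5.1, 6.0, 5.3, 2.8, 1.9, 3.3, 5.2, 1.1, 3.6; M̄R̄ = 67.7000 / 13 = 5.2077
LCL = X̄ − 3·M̄R̄/d₂ = 933.1143 − 3 × 5.2077 / 1.128 = 919.2640

919.264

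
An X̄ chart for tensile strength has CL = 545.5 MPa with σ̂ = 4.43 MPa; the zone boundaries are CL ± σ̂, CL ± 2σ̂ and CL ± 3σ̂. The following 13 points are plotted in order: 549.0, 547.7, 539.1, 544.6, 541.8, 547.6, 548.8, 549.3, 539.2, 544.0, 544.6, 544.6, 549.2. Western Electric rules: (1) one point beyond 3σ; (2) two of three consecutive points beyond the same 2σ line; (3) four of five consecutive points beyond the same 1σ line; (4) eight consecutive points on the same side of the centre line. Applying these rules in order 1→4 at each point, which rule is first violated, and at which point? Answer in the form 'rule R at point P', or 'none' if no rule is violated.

Zone of each point (C = within 1σ̂, B = 1σ̂–2σ̂, A = 2σ̂–3σ̂, * = beyond 3σ̂; sign = side of CL): 1:+C, 2:+C, 3:-B, 4:-C, 5:-C, 6:+C, 7:+C, 8:+C, 9:-B, 10:-C, 11:-C, 12:-C, 13:+C
No rule fires across all 13 points.

none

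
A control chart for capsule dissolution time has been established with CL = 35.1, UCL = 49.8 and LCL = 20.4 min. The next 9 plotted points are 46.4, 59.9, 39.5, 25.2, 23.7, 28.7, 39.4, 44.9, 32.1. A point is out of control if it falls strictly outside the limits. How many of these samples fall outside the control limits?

Compare each point to [20.4, 49.8]: sample 2 = 59.9 > UCL.

1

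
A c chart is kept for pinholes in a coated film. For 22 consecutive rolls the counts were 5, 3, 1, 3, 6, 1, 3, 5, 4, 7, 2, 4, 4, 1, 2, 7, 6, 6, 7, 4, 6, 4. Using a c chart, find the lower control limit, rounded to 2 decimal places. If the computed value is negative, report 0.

c̄ = (5 + 3 + 1 + 3 + 6 + 1 + 3 + 5 + 4 + 7 + 2 + 4 + 4 + 1 + 2 + 7 + 6 + 6 + 7 + 4 + 6 + 4) / 22 = 91 / 22 = 4.1364
LCL = c̄ − 3√c̄ = 4.1364 − 3 × 2.0338 = -1.9651 → 0 (cannot be negative)

0.00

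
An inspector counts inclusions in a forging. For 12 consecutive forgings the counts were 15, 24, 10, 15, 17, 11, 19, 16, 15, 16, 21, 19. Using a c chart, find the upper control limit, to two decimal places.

28.69

c̄ = (15 + 24 + 10 + 15 + 17 + 11 + 19 + 16 + 15 + 16 + 21 + 19) / 12 = 198 / 12 = 16.5000
UCL = c̄ + 3√c̄ = 16.5000 + 3 × √16.5000 = 16.5000 + 3 × 4.0620 = 28.6861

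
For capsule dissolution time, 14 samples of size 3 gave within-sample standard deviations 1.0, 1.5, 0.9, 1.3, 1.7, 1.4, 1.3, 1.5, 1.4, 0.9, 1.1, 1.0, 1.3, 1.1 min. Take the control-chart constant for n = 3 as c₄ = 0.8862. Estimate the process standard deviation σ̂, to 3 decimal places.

s̄ = (1.0 + 1.5 + 0.9 + 1.3 + 1.7 + 1.4 + 1.3 + 1.5 + 1.4 + 0.9 + 1.1 + 1.0 + 1.3 + 1.1) / 14 = 1.2429
σ̂ = s̄ / c₄ = 1.2429 / 0.8862 = 1.4025

1.402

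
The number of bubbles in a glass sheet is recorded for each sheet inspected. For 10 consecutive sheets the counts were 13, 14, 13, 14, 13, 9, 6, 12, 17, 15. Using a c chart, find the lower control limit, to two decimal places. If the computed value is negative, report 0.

1.95

c̄ = (13 + 14 + 13 + 14 + 13 + 9 + 6 + 12 + 17 + 15) / 10 = 126 / 10 = 12.6000
LCL = c̄ − 3√c̄ = 12.6000 − 3 × 3.5496 = 1.9511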